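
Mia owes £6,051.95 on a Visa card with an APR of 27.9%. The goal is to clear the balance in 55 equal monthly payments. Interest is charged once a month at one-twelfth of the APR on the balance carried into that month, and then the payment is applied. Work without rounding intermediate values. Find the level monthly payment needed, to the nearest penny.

£196.11

Monthly rate r = 27.9%/12 = 2.325% = 0.02325.
Level-payment amortization: P = B₀·r / (1 − (1+r)^(−n)) = 6051.95·0.02325 / (1 − 1.02325^(−55)).
Denominator 1 − (1+r)^(−55) = 0.717509682.
P = 140.708 / 0.717509682 ≈ 196.11.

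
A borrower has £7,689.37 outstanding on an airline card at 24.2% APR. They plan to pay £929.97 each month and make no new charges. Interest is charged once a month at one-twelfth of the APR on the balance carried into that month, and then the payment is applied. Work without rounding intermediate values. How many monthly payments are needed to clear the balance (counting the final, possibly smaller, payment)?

10 payments

Monthly rate r = 24.2%/12 = 2.01667% = 0.0201667.
Recurrence: B ← B·(1+r) − £929.97.
Month 1: interest £155.07; balance after payment £6,914.47.
Month 2: interest £139.44; balance after payment £6,123.94.
Closed form: n = −ln(1 − rB₀/P)/ln(1+r) = −ln(0.83325)/ln(1.02017) ≈ 9.136, so the balance reaches zero during payment 10.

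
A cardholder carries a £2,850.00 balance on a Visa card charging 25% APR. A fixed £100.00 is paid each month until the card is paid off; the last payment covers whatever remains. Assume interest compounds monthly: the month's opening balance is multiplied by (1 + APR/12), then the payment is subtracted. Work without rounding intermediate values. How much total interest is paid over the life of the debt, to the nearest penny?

£1,518.88

Monthly rate r = 25%/12 = 2.08333% = 0.0208333.
Payoff takes n = ⌈−ln(1 − rB₀/P)/ln(1+r)⌉ = ⌈43.687⌉ = 44 payments; the last is £68.88.
Total paid = 43·£100.00 + £68.88 = £4,368.88.
Total interest = total paid − principal = £4,368.88 − £2,850.00 = £1,518.88.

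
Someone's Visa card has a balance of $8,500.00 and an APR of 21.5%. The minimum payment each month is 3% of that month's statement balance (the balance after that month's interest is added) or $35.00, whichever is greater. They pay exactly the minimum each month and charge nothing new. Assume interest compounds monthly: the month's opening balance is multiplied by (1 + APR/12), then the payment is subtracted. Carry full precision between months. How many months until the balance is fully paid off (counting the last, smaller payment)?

Monthly rate r = 21.5%/12 = 1.79167% = 0.0179167.
While 3% of the post-interest balance exceeds $35.00, each month B ← (B·(1+r))·(1 − 0.03), i.e. B shrinks by the factor (1+r)·0.97 = 0.98738.
This holds for months 1–158. Entering month 159 the balance is $1,142.57; 3% of the post-interest balance is now below $35.00, so the flat $35.00 minimum applies from here.
From month 159 a fixed $35.00 at rate r clears $1,142.57 in 50 more payments. Total: 158 + 50 = 208 months.

208 months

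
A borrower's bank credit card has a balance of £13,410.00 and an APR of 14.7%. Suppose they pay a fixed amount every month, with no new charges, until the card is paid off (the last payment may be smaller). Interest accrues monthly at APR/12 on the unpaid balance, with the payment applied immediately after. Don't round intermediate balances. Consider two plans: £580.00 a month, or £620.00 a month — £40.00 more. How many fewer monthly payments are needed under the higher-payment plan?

Monthly rate r = 14.7%/12 = 1.225% = 0.01225.
At £580.00/mo: n = ⌈−ln(1 − rB₀/P)/ln(1+r)⌉ = 28 payments (last £203.62); total interest = total paid − £13,410.00 = £2,453.62.
At £620.00/mo: 26 payments (last £175.68); total interest £2,265.68.
Payments saved = 28 − 26 = 2.

2 fewer payments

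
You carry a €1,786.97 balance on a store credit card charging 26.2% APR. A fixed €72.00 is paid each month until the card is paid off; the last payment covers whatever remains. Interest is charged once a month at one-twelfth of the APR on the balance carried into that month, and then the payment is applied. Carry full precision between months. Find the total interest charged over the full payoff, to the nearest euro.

€815

Monthly rate r = 26.2%/12 = 2.18333% = 0.0218333.
Payoff takes n = ⌈−ln(1 − rB₀/P)/ln(1+r)⌉ = ⌈36.143⌉ = 37 payments; the last is €10.38.
Total paid = 36·€72.00 + €10.38 = €2,602.38.
Total interest = total paid − principal = €2,602.38 − €1,786.97 = €815.41.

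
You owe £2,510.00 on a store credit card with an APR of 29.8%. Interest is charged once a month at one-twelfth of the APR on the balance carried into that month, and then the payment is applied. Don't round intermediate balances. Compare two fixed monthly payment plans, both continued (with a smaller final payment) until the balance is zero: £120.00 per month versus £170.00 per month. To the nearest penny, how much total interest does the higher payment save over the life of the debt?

£419.07

Monthly rate r = 29.8%/12 = 2.48333% = 0.0248333.
At £120.00/mo: n = ⌈−ln(1 − rB₀/P)/ln(1+r)⌉ = 30 payments (last £104.92); total interest = total paid − £2,510.00 = £1,074.92.
At £170.00/mo: 19 payments (last £105.85); total interest £655.85.
Interest saved = £1,074.92 − £655.85 = £419.07.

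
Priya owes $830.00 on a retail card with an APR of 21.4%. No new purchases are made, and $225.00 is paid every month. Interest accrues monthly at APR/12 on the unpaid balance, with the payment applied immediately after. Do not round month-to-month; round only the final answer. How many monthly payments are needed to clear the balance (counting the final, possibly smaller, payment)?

4 months

Monthly rate r = 21.4%/12 = 1.78333% = 0.0178333.
Recurrence: B ← B·(1+r) − $225.00.
Month 1: interest $14.80; balance after payment $619.80.
Month 2: interest $11.05; balance after payment $405.85.
Month 3: interest $7.24; balance after payment $188.09.
Month 4: interest $3.35; balance after payment $0.00.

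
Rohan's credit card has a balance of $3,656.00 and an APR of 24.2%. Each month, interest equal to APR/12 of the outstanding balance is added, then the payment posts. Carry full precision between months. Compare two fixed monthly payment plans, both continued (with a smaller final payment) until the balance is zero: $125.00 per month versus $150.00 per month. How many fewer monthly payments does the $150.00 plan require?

11 fewer payments

Monthly rate r = 24.2%/12 = 2.01667% = 0.0201667.
At $125.00/mo: n = ⌈−ln(1 − rB₀/P)/ln(1+r)⌉ = 45 payments (last $79.74); total interest = total paid − $3,656.00 = $1,923.74.
At $150.00/mo: 34 payments (last $131.40); total interest $1,425.40.
Payments saved = 45 − 34 = 11.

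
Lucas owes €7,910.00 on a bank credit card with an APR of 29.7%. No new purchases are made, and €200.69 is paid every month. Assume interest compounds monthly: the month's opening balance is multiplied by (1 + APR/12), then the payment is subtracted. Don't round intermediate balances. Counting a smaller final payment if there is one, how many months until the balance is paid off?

152 months

Monthly rate r = 29.7%/12 = 2.475% = 0.02475.
Recurrence: B ← B·(1+r) − €200.69.
Month 1: interest €195.77; balance after payment €7,905.08.
Month 2: interest €195.65; balance after payment €7,900.04.
Closed form: n = −ln(1 − rB₀/P)/ln(1+r) = −ln(0.024503)/ln(1.02475) ≈ 151.704, so the balance reaches zero during payment 152.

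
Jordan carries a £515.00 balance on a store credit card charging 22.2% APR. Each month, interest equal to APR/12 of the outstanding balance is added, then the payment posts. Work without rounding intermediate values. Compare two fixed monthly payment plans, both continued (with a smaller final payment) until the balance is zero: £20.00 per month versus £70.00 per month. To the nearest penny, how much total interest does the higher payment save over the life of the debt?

£147.22

Monthly rate r = 22.2%/12 = 1.85% = 0.0185.
At £20.00/mo: n = ⌈−ln(1 − rB₀/P)/ln(1+r)⌉ = 36 payments (last £5.93); total interest = total paid − £515.00 = £190.93.
At £70.00/mo: 8 payments (last £68.71); total interest £43.71.
Interest saved = £190.93 − £43.71 = £147.22.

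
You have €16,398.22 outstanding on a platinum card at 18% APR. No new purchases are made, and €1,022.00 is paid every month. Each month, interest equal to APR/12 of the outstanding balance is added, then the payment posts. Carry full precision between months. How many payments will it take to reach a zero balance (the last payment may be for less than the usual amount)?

Monthly rate r = 18%/12 = 1.5% = 0.015.
Recurrence: B ← B·(1+r) − €1,022.00.
Month 1: interest €245.97; balance after payment €15,622.19.
Month 2: interest €234.33; balance after payment €14,834.53.
Closed form: n = −ln(1 − rB₀/P)/ln(1+r) = −ln(0.75932)/ln(1.015) ≈ 18.493, so the balance reaches zero during payment 19.

19 months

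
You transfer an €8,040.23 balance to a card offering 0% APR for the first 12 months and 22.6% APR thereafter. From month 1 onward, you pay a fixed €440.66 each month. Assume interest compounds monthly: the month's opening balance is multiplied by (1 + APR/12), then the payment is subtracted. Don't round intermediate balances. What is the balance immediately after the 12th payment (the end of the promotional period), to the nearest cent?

Promo months 1–12 at r₀ = 0%/12 = 0; months 13+ at r₁ = 22.6%/12 = 0.0188333.
After month 12 (no interest yet): B = €8,040.23 − 12·€440.66 = €2,752.31.

€2,752.31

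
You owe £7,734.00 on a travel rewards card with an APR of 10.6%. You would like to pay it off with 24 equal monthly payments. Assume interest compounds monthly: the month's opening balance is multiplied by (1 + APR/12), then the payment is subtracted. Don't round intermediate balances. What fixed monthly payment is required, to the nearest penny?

Monthly rate r = 10.6%/12 = 0.883333% = 0.00883333.
Level-payment amortization: P = B₀·r / (1 − (1+r)^(−n)) = 7734.00·0.00883333 / (1 − 1.00883^(−24)).
Denominator 1 − (1+r)^(−24) = 0.190281922.
P = 68.317 / 0.190281922 ≈ 359.03.

£359.03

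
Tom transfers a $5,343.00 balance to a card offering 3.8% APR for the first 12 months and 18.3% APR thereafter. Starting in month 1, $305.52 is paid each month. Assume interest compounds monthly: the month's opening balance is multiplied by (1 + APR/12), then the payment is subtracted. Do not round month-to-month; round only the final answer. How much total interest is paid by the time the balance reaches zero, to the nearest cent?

$244.98

Promo months 1–12 at r₀ = 3.8%/12 = 0.00316667; months 13+ at r₁ = 18.3%/12 = 0.01525.
After month 12: iterate B ← B·(1+r₀) − $305.52 for 12 months → $1,818.84.
Then at r₁ with $305.52/mo: n₂ = −ln(1 − r₁·B/P)/ln(1+r₁) ≈ 6.29 → 7 more payments.
Total paid = 18·$305.52 + $88.62 = $5,587.98; interest = $5,587.98 − $5,343.00 = $244.98.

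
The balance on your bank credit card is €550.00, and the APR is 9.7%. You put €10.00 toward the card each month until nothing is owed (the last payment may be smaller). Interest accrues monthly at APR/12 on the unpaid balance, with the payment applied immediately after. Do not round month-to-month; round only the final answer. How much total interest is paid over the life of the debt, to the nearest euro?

Monthly rate r = 9.7%/12 = 0.808333% = 0.00808333.
Payoff takes n = ⌈−ln(1 − rB₀/P)/ln(1+r)⌉ = ⌈73.040⌉ = 74 payments; the last is €0.41.
Total paid = 73·€10.00 + €0.41 = €730.41.
Total interest = total paid − principal = €730.41 − €550.00 = €180.41.

€180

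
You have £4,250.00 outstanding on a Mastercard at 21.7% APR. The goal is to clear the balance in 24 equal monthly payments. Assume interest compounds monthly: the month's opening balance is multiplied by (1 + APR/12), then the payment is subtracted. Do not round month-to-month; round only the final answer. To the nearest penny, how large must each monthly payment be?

Monthly rate r = 21.7%/12 = 1.80833% = 0.0180833.
Level-payment amortization: P = B₀·r / (1 − (1+r)^(−n)) = 4250.00·0.0180833 / (1 − 1.01808^(−24)).
Denominator 1 − (1+r)^(−24) = 0.349570647.
P = 76.8542 / 0.349570647 ≈ 219.85.

£219.85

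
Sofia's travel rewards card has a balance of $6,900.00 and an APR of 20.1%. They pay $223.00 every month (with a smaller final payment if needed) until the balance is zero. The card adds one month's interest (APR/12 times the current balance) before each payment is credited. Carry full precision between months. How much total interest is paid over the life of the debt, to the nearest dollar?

$2,905

Monthly rate r = 20.1%/12 = 1.675% = 0.01675.
Payoff takes n = ⌈−ln(1 − rB₀/P)/ln(1+r)⌉ = ⌈43.969⌉ = 44 payments; the last is $216.12.
Total paid = 43·$223.00 + $216.12 = $9,805.12.
Total interest = total paid − principal = $9,805.12 − $6,900.00 = $2,905.12.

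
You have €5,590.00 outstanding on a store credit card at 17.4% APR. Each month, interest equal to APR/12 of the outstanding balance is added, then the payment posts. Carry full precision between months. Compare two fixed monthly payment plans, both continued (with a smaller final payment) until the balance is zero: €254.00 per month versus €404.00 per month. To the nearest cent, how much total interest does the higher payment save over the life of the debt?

Monthly rate r = 17.4%/12 = 1.45% = 0.0145.
At €254.00/mo: n = ⌈−ln(1 − rB₀/P)/ln(1+r)⌉ = 27 payments (last €178.02); total interest = total paid − €5,590.00 = €1,192.02.
At €404.00/mo: 16 payments (last €225.08); total interest €695.08.
Interest saved = €1,192.02 − €695.08 = €496.94.

€496.94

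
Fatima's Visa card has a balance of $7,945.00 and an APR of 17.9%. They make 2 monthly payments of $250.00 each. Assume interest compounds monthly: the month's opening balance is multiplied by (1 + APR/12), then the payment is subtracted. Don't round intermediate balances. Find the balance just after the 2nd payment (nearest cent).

$7,680.06

Monthly rate r = 17.9%/12 = 1.49167% = 0.0149167.
Each month: B ← B·(1+r) − $250.00.
Month 1: interest $118.51; balance after payment $7,813.51.
Month 2: interest $116.55; balance after payment $7,680.06.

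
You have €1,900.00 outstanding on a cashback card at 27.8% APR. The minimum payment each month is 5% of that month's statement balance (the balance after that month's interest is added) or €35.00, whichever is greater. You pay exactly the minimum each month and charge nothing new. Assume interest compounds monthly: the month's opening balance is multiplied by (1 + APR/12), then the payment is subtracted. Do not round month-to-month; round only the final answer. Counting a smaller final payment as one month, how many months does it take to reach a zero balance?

63 months

Monthly rate r = 27.8%/12 = 2.31667% = 0.0231667.
While 5% of the post-interest balance exceeds €35.00, each month B ← (B·(1+r))·(1 − 0.05), i.e. B shrinks by the factor (1+r)·0.95 = 0.97201.
This holds for months 1–36. Entering month 37 the balance is €683.71; 5% of the post-interest balance is now below €35.00, so the flat €35.00 minimum applies from here.
From month 37 a fixed €35.00 at rate r clears €683.71 in 27 more payments. Total: 36 + 27 = 63 months.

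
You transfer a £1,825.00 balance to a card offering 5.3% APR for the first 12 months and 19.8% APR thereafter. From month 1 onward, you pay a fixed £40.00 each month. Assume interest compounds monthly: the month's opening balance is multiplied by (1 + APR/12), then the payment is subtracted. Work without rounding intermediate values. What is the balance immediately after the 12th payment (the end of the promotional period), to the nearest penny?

£1,432.28

Promo months 1–12 at r₀ = 5.3%/12 = 0.00441667; months 13+ at r₁ = 19.8%/12 = 0.0165.
After month 12: iterate B ← B·(1+r₀) − £40.00 for 12 months → £1,432.28.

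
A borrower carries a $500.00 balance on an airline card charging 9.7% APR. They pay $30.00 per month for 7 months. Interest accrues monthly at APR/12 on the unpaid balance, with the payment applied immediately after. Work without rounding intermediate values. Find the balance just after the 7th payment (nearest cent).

$313.83

Monthly rate r = 9.7%/12 = 0.808333% = 0.00808333.
Each month: B ← B·(1+r) − $30.00.
Month 1: interest $4.04; balance after payment $474.04.
Month 2: interest $3.83; balance after payment $447.87.
Month 3: interest $3.62; balance after payment $421.49.
Month 4: interest $3.41; balance after payment $394.90.
Month 5: interest $3.19; balance after payment $368.09.
Month 6: interest $2.98; balance after payment $341.07.
Month 7: interest $2.76; balance after payment $313.83.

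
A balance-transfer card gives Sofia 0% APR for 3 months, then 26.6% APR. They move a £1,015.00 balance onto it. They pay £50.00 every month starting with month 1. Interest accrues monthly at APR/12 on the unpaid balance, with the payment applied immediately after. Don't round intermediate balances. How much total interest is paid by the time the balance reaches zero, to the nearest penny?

Promo months 1–3 at r₀ = 0%/12 = 0; months 4+ at r₁ = 26.6%/12 = 0.0221667.
After month 3 (no interest yet): B = £1,015.00 − 3·£50.00 = £865.00.
Then at r₁ with £50.00/mo: n₂ = −ln(1 − r₁·B/P)/ln(1+r₁) ≈ 22.06 → 23 more payments.
Total paid = 25·£50.00 + £3.06 = £1,253.06; interest = £1,253.06 − £1,015.00 = £238.06.

£238.06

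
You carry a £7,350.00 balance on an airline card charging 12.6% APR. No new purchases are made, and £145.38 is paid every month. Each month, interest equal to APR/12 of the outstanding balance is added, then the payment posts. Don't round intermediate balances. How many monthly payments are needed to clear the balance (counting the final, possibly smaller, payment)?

Monthly rate r = 12.6%/12 = 1.05% = 0.0105.
Recurrence: B ← B·(1+r) − £145.38.
Month 1: interest £77.17; balance after payment £7,281.80.
Month 2: interest £76.46; balance after payment £7,212.87.
Closed form: n = −ln(1 − rB₀/P)/ln(1+r) = −ln(0.46915)/ln(1.0105) ≈ 72.457, so the balance reaches zero during payment 73.

73 payments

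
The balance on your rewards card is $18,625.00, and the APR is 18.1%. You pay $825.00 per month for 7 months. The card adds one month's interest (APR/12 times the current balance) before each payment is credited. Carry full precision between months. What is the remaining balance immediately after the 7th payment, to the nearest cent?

Monthly rate r = 18.1%/12 = 1.50833% = 0.0150833.
Each month: B ← B·(1+r) − $825.00.
Month 1: interest $280.93; balance after payment $18,080.93.
Month 2: interest $272.72; balance after payment $17,528.65.
Month 3: interest $264.39; balance after payment $16,968.04.
Month 4: interest $255.93; balance after payment $16,398.97.
Month 5: interest $247.35; balance after payment $15,821.32.
Month 6: interest $238.64; balance after payment $15,234.96.
Month 7: interest $229.79; balance after payment $14,639.76.

$14,639.76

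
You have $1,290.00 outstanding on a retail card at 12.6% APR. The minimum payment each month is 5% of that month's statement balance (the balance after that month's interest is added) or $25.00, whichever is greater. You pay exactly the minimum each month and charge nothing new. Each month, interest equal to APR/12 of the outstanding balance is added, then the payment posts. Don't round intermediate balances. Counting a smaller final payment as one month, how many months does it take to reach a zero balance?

46 months

Monthly rate r = 12.6%/12 = 1.05% = 0.0105.
While 5% of the post-interest balance exceeds $25.00, each month B ← (B·(1+r))·(1 − 0.05), i.e. B shrinks by the factor (1+r)·0.95 = 0.95997.
This holds for months 1–24. Entering month 25 the balance is $483.98; 5% of the post-interest balance is now below $25.00, so the flat $25.00 minimum applies from here.
From month 25 a fixed $25.00 at rate r clears $483.98 in 22 more payments. Total: 24 + 22 = 46 months.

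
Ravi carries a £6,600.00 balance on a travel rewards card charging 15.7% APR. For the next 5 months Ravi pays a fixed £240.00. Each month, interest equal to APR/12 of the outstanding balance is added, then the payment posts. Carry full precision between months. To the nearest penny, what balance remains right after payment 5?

£5,811.38

Monthly rate r = 15.7%/12 = 1.30833% = 0.0130833.
Each month: B ← B·(1+r) − £240.00.
Month 1: interest £86.35; balance after payment £6,446.35.
Month 2: interest £84.34; balance after payment £6,290.69.
Month 3: interest £82.30; balance after payment £6,132.99.
Month 4: interest £80.24; balance after payment £5,973.23.
Month 5: interest £78.15; balance after payment £5,811.38.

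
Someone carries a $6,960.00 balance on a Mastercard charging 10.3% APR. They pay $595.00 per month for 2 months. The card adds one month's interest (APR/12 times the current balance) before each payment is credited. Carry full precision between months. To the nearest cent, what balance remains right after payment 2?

Monthly rate r = 10.3%/12 = 0.858333% = 0.00858333.
Each month: B ← B·(1+r) − $595.00.
Month 1: interest $59.74; balance after payment $6,424.74.
Month 2: interest $55.15; balance after payment $5,884.89.

$5,884.89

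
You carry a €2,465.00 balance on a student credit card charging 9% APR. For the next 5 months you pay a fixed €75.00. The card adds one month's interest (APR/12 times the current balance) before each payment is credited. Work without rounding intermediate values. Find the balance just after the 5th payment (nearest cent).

Monthly rate r = 9%/12 = 0.75% = 0.0075.
Each month: B ← B·(1+r) − €75.00.
Month 1: interest €18.49; balance after payment €2,408.49.
Month 2: interest €18.06; balance after payment €2,351.55.
Month 3: interest €17.64; balance after payment €2,294.19.
Month 4: interest €17.21; balance after payment €2,236.39.
Month 5: interest €16.77; balance after payment €2,178.17.

€2,178.17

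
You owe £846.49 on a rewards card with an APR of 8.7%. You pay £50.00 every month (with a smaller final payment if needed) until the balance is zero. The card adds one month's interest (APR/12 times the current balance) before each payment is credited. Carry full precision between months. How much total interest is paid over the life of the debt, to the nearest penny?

£59.92

Monthly rate r = 8.7%/12 = 0.725% = 0.00725.
Payoff takes n = ⌈−ln(1 − rB₀/P)/ln(1+r)⌉ = ⌈18.128⌉ = 19 payments; the last is £6.41.
Total paid = 18·£50.00 + £6.41 = £906.41.
Total interest = total paid − principal = £906.41 − £846.49 = £59.92.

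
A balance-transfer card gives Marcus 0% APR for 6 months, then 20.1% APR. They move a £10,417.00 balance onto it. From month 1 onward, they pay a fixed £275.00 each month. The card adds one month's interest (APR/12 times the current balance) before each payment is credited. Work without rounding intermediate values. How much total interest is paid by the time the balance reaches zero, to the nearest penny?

£3,873.64

Promo months 1–6 at r₀ = 0%/12 = 0; months 7+ at r₁ = 20.1%/12 = 0.01675.
After month 6 (no interest yet): B = £10,417.00 − 6·£275.00 = £8,767.00.
Then at r₁ with £275.00/mo: n₂ = −ln(1 − r₁·B/P)/ln(1+r₁) ≈ 45.97 → 46 more payments.
Total paid = 51·£275.00 + £265.64 = £14,290.64; interest = £14,290.64 − £10,417.00 = £3,873.64.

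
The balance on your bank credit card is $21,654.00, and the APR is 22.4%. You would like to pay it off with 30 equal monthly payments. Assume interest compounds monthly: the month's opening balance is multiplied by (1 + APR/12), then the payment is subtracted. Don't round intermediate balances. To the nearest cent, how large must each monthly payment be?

$949.21

Monthly rate r = 22.4%/12 = 1.86667% = 0.0186667.
Level-payment amortization: P = B₀·r / (1 − (1+r)^(−n)) = 21654.00·0.0186667 / (1 − 1.01867^(−30)).
Denominator 1 − (1+r)^(−30) = 0.425834432.
P = 404.208 / 0.425834432 ≈ 949.21.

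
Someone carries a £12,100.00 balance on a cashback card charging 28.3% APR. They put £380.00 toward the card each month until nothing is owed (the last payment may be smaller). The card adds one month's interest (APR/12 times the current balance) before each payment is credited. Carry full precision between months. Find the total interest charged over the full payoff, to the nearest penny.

Monthly rate r = 28.3%/12 = 2.35833% = 0.0235833.
Payoff takes n = ⌈−ln(1 − rB₀/P)/ln(1+r)⌉ = ⌈59.635⌉ = 60 payments; the last is £242.47.
Total paid = 59·£380.00 + £242.47 = £22,662.47.
Total interest = total paid − principal = £22,662.47 − £12,100.00 = £10,562.47.

£10,562.47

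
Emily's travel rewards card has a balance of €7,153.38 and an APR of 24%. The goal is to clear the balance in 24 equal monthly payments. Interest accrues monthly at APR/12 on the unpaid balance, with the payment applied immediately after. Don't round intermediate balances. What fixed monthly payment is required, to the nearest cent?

Monthly rate r = 24%/12 = 2% = 0.02.
Level-payment amortization: P = B₀·r / (1 − (1+r)^(−n)) = 7153.38·0.02 / (1 − 1.02^(−24)).
Denominator 1 − (1+r)^(−24) = 0.378278512.
P = 143.068 / 0.378278512 ≈ 378.21.

€378.21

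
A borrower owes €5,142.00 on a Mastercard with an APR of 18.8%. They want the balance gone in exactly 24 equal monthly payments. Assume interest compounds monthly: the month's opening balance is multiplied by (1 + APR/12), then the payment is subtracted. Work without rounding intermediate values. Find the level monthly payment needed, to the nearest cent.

€258.70

Monthly rate r = 18.8%/12 = 1.56667% = 0.0156667.
Level-payment amortization: P = B₀·r / (1 − (1+r)^(−n)) = 5142.00·0.0156667 / (1 − 1.01567^(−24)).
Denominator 1 − (1+r)^(−24) = 0.311393351.
P = 80.558 / 0.311393351 ≈ 258.70.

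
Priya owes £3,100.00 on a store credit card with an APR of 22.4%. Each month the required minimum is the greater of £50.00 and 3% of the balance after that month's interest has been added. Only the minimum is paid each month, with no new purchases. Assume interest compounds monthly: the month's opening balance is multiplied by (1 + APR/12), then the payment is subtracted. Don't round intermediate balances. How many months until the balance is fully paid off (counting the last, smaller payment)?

Monthly rate r = 22.4%/12 = 1.86667% = 0.0186667.
While 3% of the post-interest balance exceeds £50.00, each month B ← (B·(1+r))·(1 − 0.03), i.e. B shrinks by the factor (1+r)·0.97 = 0.98811.
This holds for months 1–54. Entering month 55 the balance is £1,624.68; 3% of the post-interest balance is now below £50.00, so the flat £50.00 minimum applies from here.
From month 55 a fixed £50.00 at rate r clears £1,624.68 in 51 more payments. Total: 54 + 51 = 105 months.

105 months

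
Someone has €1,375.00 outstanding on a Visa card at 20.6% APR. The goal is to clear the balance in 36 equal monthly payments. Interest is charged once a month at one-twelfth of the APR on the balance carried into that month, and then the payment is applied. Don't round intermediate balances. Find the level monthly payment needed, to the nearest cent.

Monthly rate r = 20.6%/12 = 1.71667% = 0.0171667.
Level-payment amortization: P = B₀·r / (1 − (1+r)^(−n)) = 1375.00·0.0171667 / (1 − 1.01717^(−36)).
Denominator 1 − (1+r)^(−36) = 0.458144239.
P = 23.6042 / 0.458144239 ≈ 51.52.

€51.52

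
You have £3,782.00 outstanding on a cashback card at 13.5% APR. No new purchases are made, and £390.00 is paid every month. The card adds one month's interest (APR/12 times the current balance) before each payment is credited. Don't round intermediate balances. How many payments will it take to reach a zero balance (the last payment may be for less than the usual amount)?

Monthly rate r = 13.5%/12 = 1.125% = 0.01125.
Recurrence: B ← B·(1+r) − £390.00.
Month 1: interest £42.55; balance after payment £3,434.55.
Month 2: interest £38.64; balance after payment £3,083.19.
Closed form: n = −ln(1 − rB₀/P)/ln(1+r) = −ln(0.8909)/ln(1.01125) ≈ 10.326, so the balance reaches zero during payment 11.

11 payments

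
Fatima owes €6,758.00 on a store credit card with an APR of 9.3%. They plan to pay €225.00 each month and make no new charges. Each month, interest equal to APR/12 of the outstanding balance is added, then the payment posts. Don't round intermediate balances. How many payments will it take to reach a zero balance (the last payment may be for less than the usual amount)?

35 payments

Monthly rate r = 9.3%/12 = 0.775% = 0.00775.
Recurrence: B ← B·(1+r) − €225.00.
Month 1: interest €52.37; balance after payment €6,585.37.
Month 2: interest €51.04; balance after payment €6,411.41.
Closed form: n = −ln(1 − rB₀/P)/ln(1+r) = −ln(0.76722)/ln(1.00775) ≈ 34.323, so the balance reaches zero during payment 35.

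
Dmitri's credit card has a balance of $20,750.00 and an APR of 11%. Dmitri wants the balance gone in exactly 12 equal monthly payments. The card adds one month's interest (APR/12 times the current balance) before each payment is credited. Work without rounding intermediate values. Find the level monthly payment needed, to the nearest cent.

$1,833.92

Monthly rate r = 11%/12 = 0.916667% = 0.00916667.
Level-payment amortization: P = B₀·r / (1 − (1+r)^(−n)) = 20750.00·0.00916667 / (1 − 1.00917^(−12)).
Denominator 1 − (1+r)^(−12) = 0.103716844.
P = 190.208 / 0.103716844 ≈ 1833.92.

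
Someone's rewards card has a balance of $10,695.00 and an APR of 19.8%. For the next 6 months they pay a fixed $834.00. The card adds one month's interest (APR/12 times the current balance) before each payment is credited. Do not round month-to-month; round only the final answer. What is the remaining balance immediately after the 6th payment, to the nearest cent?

$6,583.44

Monthly rate r = 19.8%/12 = 1.65% = 0.0165.
Each month: B ← B·(1+r) − $834.00.
Month 1: interest $176.47; balance after payment $10,037.47.
Month 2: interest $165.62; balance after payment $9,369.09.
Month 3: interest $154.59; balance after payment $8,689.68.
Month 4: interest $143.38; balance after payment $7,999.06.
Month 5: interest $131.98; balance after payment $7,297.04.
Month 6: interest $120.40; balance after payment $6,583.44.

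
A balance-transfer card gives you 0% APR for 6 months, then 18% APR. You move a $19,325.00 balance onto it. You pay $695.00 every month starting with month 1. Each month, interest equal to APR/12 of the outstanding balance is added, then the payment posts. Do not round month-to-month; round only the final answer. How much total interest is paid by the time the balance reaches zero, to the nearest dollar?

Promo months 1–6 at r₀ = 0%/12 = 0; months 7+ at r₁ = 18%/12 = 0.015.
After month 6 (no interest yet): B = $19,325.00 − 6·$695.00 = $15,155.00.
Then at r₁ with $695.00/mo: n₂ = −ln(1 − r₁·B/P)/ln(1+r₁) ≈ 26.61 → 27 more payments.
Total paid = 32·$695.00 + $422.96 = $22,662.96; interest = $22,662.96 − $19,325.00 = $3,337.96.

$3,338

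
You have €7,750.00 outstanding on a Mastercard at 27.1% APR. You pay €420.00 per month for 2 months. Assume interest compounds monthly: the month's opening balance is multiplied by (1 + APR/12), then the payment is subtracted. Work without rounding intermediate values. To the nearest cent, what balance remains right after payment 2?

Monthly rate r = 27.1%/12 = 2.25833% = 0.0225833.
Each month: B ← B·(1+r) − €420.00.
Month 1: interest €175.02; balance after payment €7,505.02.
Month 2: interest €169.49; balance after payment €7,254.51.

€7,254.51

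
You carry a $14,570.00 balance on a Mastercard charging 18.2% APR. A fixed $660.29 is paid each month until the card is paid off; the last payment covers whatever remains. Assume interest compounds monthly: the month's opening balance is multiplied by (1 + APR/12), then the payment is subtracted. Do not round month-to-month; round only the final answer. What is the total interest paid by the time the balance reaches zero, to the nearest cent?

$3,303.96

Monthly rate r = 18.2%/12 = 1.51667% = 0.0151667.
Payoff takes n = ⌈−ln(1 − rB₀/P)/ln(1+r)⌉ = ⌈27.069⌉ = 28 payments; the last is $46.13.
Total paid = 27·$660.29 + $46.13 = $17,873.96.
Total interest = total paid − principal = $17,873.96 − $14,570.00 = $3,303.96.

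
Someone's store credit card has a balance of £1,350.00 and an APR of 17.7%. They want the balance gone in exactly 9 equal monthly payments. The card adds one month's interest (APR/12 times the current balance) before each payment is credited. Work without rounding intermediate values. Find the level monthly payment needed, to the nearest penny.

Monthly rate r = 17.7%/12 = 1.475% = 0.01475.
Level-payment amortization: P = B₀·r / (1 − (1+r)^(−n)) = 1350.00·0.01475 / (1 − 1.01475^(−9)).
Denominator 1 − (1+r)^(−9) = 0.123466619.
P = 19.9125 / 0.123466619 ≈ 161.28.

£161.28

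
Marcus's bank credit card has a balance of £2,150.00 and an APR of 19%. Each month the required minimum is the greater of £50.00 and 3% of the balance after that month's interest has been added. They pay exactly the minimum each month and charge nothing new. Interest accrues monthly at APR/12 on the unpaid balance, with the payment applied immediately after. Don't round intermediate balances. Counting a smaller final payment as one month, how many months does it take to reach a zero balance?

65 months

Monthly rate r = 19%/12 = 1.58333% = 0.0158333.
While 3% of the post-interest balance exceeds £50.00, each month B ← (B·(1+r))·(1 − 0.03), i.e. B shrinks by the factor (1+r)·0.97 = 0.98536.
This holds for months 1–19. Entering month 20 the balance is £1,624.53; 3% of the post-interest balance is now below £50.00, so the flat £50.00 minimum applies from here.
From month 20 a fixed £50.00 at rate r clears £1,624.53 in 46 more payments. Total: 19 + 46 = 65 months.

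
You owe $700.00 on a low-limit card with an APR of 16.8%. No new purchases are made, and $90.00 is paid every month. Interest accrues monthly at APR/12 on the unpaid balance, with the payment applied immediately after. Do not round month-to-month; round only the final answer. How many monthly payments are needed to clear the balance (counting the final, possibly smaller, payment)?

Monthly rate r = 16.8%/12 = 1.4% = 0.014.
Recurrence: B ← B·(1+r) − $90.00.
Month 1: interest $9.80; balance after payment $619.80.
Month 2: interest $8.68; balance after payment $538.48.
Closed form: n = −ln(1 − rB₀/P)/ln(1+r) = −ln(0.89111)/ln(1.014) ≈ 8.292, so the balance reaches zero during payment 9.

9 payments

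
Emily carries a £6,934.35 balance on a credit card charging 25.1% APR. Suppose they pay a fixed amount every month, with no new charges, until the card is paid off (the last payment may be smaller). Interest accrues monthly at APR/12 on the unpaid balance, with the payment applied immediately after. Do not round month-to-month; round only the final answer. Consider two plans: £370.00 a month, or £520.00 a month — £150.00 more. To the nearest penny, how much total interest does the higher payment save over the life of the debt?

Monthly rate r = 25.1%/12 = 2.09167% = 0.0209167.
At £370.00/mo: n = ⌈−ln(1 − rB₀/P)/ln(1+r)⌉ = 25 payments (last £13.97); total interest = total paid − £6,934.35 = £1,959.62.
At £520.00/mo: 16 payments (last £415.47); total interest £1,281.12.
Interest saved = £1,959.62 − £1,281.12 = £678.50.

£678.50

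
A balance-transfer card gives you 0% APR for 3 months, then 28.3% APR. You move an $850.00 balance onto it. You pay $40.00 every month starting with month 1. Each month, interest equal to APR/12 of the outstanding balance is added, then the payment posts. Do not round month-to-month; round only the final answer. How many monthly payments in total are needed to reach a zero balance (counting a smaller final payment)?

28 payments

Promo months 1–3 at r₀ = 0%/12 = 0; months 4+ at r₁ = 28.3%/12 = 0.0235833.
After month 3 (no interest yet): B = $850.00 − 3·$40.00 = $730.00.
Then at r₁ with $40.00/mo: n₂ = −ln(1 − r₁·B/P)/ln(1+r₁) ≈ 24.15 → 25 more payments.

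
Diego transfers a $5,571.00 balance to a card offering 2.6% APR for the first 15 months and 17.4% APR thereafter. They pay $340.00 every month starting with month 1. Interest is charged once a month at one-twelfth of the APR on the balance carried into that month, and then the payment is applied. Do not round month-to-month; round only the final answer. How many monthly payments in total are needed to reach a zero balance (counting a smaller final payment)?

Promo months 1–15 at r₀ = 2.6%/12 = 0.00216667; months 16+ at r₁ = 17.4%/12 = 0.0145.
After month 15: iterate B ← B·(1+r₀) − $340.00 for 15 months → $576.75.
Then at r₁ with $340.00/mo: n₂ = −ln(1 − r₁·B/P)/ln(1+r₁) ≈ 1.73 → 2 more payments.

17 payments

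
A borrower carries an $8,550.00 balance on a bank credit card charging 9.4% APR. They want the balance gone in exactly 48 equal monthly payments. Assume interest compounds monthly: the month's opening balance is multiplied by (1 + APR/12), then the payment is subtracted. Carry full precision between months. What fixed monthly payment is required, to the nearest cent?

$214.39

Monthly rate r = 9.4%/12 = 0.783333% = 0.00783333.
Level-payment amortization: P = B₀·r / (1 − (1+r)^(−n)) = 8550.00·0.00783333 / (1 − 1.00783^(−48)).
Denominator 1 − (1+r)^(−48) = 0.312391043.
P = 66.975 / 0.312391043 ≈ 214.39.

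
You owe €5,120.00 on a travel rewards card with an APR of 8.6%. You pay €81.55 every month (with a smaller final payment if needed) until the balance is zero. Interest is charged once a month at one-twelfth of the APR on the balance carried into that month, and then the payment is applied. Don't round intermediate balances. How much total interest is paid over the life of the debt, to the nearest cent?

Monthly rate r = 8.6%/12 = 0.716667% = 0.00716667.
Payoff takes n = ⌈−ln(1 − rB₀/P)/ln(1+r)⌉ = ⌈83.705⌉ = 84 payments; the last is €57.53.
Total paid = 83·€81.55 + €57.53 = €6,826.18.
Total interest = total paid − principal = €6,826.18 − €5,120.00 = €1,706.18.

€1,706.18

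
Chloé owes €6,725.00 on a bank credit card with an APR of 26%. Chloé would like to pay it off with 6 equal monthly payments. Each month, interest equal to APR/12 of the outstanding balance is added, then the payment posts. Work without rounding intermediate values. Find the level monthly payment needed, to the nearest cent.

Monthly rate r = 26%/12 = 2.16667% = 0.0216667.
Level-payment amortization: P = B₀·r / (1 − (1+r)^(−n)) = 6725.00·0.0216667 / (1 − 1.02167^(−6)).
Denominator 1 − (1+r)^(−6) = 0.120684649.
P = 145.708 / 0.120684649 ≈ 1207.35.

€1,207.35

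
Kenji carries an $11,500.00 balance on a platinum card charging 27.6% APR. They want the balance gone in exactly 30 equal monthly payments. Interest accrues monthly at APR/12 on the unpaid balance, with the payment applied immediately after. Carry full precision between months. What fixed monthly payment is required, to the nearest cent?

$534.90

Monthly rate r = 27.6%/12 = 2.3% = 0.023.
Level-payment amortization: P = B₀·r / (1 − (1+r)^(−n)) = 11500.00·0.023 / (1 − 1.023^(−30)).
Denominator 1 − (1+r)^(−30) = 0.49448856.
P = 264.5 / 0.49448856 ≈ 534.90.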